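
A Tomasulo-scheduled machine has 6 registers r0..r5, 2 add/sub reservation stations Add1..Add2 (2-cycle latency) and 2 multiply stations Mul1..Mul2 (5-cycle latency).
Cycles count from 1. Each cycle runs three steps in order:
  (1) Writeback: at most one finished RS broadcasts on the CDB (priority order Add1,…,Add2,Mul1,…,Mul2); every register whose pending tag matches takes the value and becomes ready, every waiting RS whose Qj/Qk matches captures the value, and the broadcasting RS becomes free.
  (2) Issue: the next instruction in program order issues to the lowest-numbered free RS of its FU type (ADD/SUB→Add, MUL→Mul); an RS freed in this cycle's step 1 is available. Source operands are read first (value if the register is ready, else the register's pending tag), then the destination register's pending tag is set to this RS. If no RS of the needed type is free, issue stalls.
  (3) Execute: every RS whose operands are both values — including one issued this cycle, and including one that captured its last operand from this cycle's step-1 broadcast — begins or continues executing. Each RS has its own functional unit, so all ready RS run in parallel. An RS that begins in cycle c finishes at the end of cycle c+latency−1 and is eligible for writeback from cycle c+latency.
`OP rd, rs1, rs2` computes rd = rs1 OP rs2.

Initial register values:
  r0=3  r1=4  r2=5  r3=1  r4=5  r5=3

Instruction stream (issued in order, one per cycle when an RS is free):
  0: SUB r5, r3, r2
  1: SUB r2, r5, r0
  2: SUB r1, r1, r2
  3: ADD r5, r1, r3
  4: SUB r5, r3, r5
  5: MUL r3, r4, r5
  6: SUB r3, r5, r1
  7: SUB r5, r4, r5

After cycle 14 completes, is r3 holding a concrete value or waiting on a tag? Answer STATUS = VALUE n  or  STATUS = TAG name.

cycle 1: issue SUB r5<-Add1 // r0:3,r1:4,r2:5,r3:1,r4:5,r5:Add1
cycle 2: issue SUB r2<-Add2 // r0:3,r1:4,r2:Add2,r3:1,r4:5,r5:Add1
cycle 3: CDB Add1=-4; issue SUB r1<-Add1 // r0:3,r1:Add1,r2:Add2,r3:1,r4:5,r5:-4
cycle 4: stall // r0:3,r1:Add1,r2:Add2,r3:1,r4:5,r5:-4
cycle 5: CDB Add2=-7; issue ADD r5<-Add2 // r0:3,r1:Add1,r2:-7,r3:1,r4:5,r5:Add2
cycle 6: stall // r0:3,r1:Add1,r2:-7,r3:1,r4:5,r5:Add2
cycle 7: CDB Add1=11; issue SUB r5<-Add1 // r0:3,r1:11,r2:-7,r3:1,r4:5,r5:Add1
cycle 8: issue MUL r3<-Mul1 // r0:3,r1:11,r2:-7,r3:Mul1,r4:5,r5:Add1
cycle 9: CDB Add2=12; issue SUB r3<-Add2 // r0:3,r1:11,r2:-7,r3:Add2,r4:5,r5:Add1
cycle 10: stall // r0:3,r1:11,r2:-7,r3:Add2,r4:5,r5:Add1
cycle 11: CDB Add1=-11; issue SUB r5<-Add1 // r0:3,r1:11,r2:-7,r3:Add2,r4:5,r5:Add1
cycle 12: - // r0:3,r1:11,r2:-7,r3:Add2,r4:5,r5:Add1
cycle 13: CDB Add1=16 // r0:3,r1:11,r2:-7,r3:Add2,r4:5,r5:16
cycle 14: CDB Add2=-22 // r0:3,r1:11,r2:-7,r3:-22,r4:5,r5:16

STATUS = VALUE -22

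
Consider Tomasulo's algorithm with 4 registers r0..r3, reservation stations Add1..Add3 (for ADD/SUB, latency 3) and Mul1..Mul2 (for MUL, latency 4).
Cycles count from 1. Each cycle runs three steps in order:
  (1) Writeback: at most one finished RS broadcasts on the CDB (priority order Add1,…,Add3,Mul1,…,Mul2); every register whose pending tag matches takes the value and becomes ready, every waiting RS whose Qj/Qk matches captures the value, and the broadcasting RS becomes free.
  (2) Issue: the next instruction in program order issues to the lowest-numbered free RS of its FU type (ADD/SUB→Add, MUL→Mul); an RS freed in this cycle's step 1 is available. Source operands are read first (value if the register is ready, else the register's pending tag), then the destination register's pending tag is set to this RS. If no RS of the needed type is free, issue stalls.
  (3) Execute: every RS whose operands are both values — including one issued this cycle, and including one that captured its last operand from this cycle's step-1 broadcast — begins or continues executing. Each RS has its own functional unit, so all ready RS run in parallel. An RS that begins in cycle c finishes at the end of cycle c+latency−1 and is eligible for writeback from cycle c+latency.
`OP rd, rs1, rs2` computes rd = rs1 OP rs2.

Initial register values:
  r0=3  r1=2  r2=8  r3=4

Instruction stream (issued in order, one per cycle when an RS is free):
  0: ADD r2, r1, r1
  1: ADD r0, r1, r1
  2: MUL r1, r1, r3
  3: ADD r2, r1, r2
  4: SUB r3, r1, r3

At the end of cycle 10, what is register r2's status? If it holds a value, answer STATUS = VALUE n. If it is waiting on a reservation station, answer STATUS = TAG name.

cycle 1: issue ADD r2<-Add1 // r0:3,r1:2,r2:Add1,r3:4
cycle 2: issue ADD r0<-Add2 // r0:Add2,r1:2,r2:Add1,r3:4
cycle 3: issue MUL r1<-Mul1 // r0:Add2,r1:Mul1,r2:Add1,r3:4
cycle 4: CDB Add1=4; issue ADD r2<-Add1 // r0:Add2,r1:Mul1,r2:Add1,r3:4
cycle 5: CDB Add2=4; issue SUB r3<-Add2 // r0:4,r1:Mul1,r2:Add1,r3:Add2
cycle 6: - // r0:4,r1:Mul1,r2:Add1,r3:Add2
cycle 7: CDB Mul1=8 // r0:4,r1:8,r2:Add1,r3:Add2
cycle 8: - // r0:4,r1:8,r2:Add1,r3:Add2
cycle 9: - // r0:4,r1:8,r2:Add1,r3:Add2
cycle 10: CDB Add1=12 // r0:4,r1:8,r2:12,r3:Add2

STATUS = VALUE 12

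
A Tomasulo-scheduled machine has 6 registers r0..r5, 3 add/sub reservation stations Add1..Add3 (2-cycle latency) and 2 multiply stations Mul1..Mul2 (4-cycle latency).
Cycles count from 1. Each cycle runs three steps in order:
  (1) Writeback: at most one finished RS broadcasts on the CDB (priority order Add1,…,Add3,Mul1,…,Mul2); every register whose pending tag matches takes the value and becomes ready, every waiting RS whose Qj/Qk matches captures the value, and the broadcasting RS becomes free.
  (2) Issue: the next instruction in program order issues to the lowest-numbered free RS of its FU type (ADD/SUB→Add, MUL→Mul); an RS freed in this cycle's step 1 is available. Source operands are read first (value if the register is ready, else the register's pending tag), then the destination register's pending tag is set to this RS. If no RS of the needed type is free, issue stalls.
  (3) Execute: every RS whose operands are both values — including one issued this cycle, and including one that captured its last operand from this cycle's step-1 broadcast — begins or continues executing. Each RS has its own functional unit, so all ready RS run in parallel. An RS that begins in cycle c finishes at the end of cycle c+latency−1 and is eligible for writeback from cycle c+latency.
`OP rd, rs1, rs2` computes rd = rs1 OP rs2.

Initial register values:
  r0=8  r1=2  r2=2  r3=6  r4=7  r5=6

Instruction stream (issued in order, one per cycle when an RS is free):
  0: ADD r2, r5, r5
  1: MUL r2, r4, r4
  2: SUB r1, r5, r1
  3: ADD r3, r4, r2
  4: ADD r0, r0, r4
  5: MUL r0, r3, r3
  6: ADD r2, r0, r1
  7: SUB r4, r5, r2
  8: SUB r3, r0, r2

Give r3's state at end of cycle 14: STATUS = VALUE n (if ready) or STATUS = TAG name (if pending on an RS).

c1: issue ADD r2<-Add1 | r0:8,r1:2,r2:Add1,r3:6,r4:7,r5:6
c2: issue MUL r2<-Mul1 | r0:8,r1:2,r2:Mul1,r3:6,r4:7,r5:6
c3: CDB Add1=12; issue SUB r1<-Add1 | r0:8,r1:Add1,r2:Mul1,r3:6,r4:7,r5:6
c4: issue ADD r3<-Add2 | r0:8,r1:Add1,r2:Mul1,r3:Add2,r4:7,r5:6
c5: CDB Add1=4; issue ADD r0<-Add1 | r0:Add1,r1:4,r2:Mul1,r3:Add2,r4:7,r5:6
c6: CDB Mul1=49; issue MUL r0<-Mul1 | r0:Mul1,r1:4,r2:49,r3:Add2,r4:7,r5:6
c7: CDB Add1=15; issue ADD r2<-Add1 | r0:Mul1,r1:4,r2:Add1,r3:Add2,r4:7,r5:6
c8: CDB Add2=56; issue SUB r4<-Add2 | r0:Mul1,r1:4,r2:Add1,r3:56,r4:Add2,r5:6
c9: issue SUB r3<-Add3 | r0:Mul1,r1:4,r2:Add1,r3:Add3,r4:Add2,r5:6
c10: - | r0:Mul1,r1:4,r2:Add1,r3:Add3,r4:Add2,r5:6
c11: - | r0:Mul1,r1:4,r2:Add1,r3:Add3,r4:Add2,r5:6
c12: CDB Mul1=3136 | r0:3136,r1:4,r2:Add1,r3:Add3,r4:Add2,r5:6
c13: - | r0:3136,r1:4,r2:Add1,r3:Add3,r4:Add2,r5:6
c14: CDB Add1=3140 | r0:3136,r1:4,r2:3140,r3:Add3,r4:Add2,r5:6

STATUS = TAG Add3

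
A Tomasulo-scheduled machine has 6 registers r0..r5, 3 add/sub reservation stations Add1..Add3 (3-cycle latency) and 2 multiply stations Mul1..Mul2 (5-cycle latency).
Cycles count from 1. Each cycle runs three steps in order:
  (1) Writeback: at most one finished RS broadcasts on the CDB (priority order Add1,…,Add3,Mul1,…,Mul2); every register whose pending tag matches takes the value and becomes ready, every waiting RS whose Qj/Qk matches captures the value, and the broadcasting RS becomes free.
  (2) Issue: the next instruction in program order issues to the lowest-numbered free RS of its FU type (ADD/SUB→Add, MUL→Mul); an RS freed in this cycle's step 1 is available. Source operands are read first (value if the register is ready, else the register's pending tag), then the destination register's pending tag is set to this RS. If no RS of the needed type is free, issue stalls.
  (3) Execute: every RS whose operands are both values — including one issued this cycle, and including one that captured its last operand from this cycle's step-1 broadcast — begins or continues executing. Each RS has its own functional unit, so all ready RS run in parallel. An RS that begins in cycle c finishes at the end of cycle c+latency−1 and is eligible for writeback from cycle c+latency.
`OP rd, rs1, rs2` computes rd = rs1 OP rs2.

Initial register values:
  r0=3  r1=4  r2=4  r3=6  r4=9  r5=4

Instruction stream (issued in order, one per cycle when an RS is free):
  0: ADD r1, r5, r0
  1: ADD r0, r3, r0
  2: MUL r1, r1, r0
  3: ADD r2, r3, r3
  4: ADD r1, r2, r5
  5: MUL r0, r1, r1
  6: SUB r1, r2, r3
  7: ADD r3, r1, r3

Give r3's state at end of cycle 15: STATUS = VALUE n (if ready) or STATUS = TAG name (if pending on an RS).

STATUS = VALUE 12

  c1: issue ADD r1<-Add1  regs: r0:3,r1:Add1,r2:4,r3:6,r4:9,r5:4
  c2: issue ADD r0<-Add2  regs: r0:Add2,r1:Add1,r2:4,r3:6,r4:9,r5:4
  c3: issue MUL r1<-Mul1  regs: r0:Add2,r1:Mul1,r2:4,r3:6,r4:9,r5:4
  c4: CDB Add1=7; issue ADD r2<-Add1  regs: r0:Add2,r1:Mul1,r2:Add1,r3:6,r4:9,r5:4
  c5: CDB Add2=9; issue ADD r1<-Add2  regs: r0:9,r1:Add2,r2:Add1,r3:6,r4:9,r5:4
  c6: issue MUL r0<-Mul2  regs: r0:Mul2,r1:Add2,r2:Add1,r3:6,r4:9,r5:4
  c7: CDB Add1=12; issue SUB r1<-Add1  regs: r0:Mul2,r1:Add1,r2:12,r3:6,r4:9,r5:4
  c8: issue ADD r3<-Add3  regs: r0:Mul2,r1:Add1,r2:12,r3:Add3,r4:9,r5:4
  c9: -  regs: r0:Mul2,r1:Add1,r2:12,r3:Add3,r4:9,r5:4
  c10: CDB Add1=6  regs: r0:Mul2,r1:6,r2:12,r3:Add3,r4:9,r5:4
  c11: CDB Add2=16  regs: r0:Mul2,r1:6,r2:12,r3:Add3,r4:9,r5:4
  c12: CDB Mul1=63  regs: r0:Mul2,r1:6,r2:12,r3:Add3,r4:9,r5:4
  c13: CDB Add3=12  regs: r0:Mul2,r1:6,r2:12,r3:12,r4:9,r5:4
  c14: -  regs: r0:Mul2,r1:6,r2:12,r3:12,r4:9,r5:4
  c15: -  regs: r0:Mul2,r1:6,r2:12,r3:12,r4:9,r5:4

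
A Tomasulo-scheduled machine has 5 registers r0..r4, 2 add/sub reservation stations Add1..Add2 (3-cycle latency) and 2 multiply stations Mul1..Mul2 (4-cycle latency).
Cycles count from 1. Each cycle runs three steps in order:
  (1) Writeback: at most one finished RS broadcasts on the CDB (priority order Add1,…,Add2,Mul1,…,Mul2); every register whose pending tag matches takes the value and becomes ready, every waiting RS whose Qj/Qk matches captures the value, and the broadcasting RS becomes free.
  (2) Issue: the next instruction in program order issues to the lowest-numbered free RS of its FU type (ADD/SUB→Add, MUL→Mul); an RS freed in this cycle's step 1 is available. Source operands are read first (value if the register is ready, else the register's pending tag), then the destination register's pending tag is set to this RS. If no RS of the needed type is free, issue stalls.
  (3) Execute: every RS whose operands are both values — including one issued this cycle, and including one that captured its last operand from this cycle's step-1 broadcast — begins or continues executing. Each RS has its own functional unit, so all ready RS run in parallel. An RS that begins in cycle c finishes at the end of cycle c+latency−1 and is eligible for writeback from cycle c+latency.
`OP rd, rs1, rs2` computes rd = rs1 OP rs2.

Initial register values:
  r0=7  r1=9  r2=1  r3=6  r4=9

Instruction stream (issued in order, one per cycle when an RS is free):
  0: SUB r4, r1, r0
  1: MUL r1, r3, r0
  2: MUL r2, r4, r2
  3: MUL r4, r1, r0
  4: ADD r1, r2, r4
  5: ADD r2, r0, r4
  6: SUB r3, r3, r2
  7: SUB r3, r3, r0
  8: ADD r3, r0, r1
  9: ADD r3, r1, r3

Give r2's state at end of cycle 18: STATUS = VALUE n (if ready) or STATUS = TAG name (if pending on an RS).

STATUS = VALUE 301

cycle 1: issue SUB r4<-Add1 // r0:7,r1:9,r2:1,r3:6,r4:Add1
cycle 2: issue MUL r1<-Mul1 // r0:7,r1:Mul1,r2:1,r3:6,r4:Add1
cycle 3: issue MUL r2<-Mul2 // r0:7,r1:Mul1,r2:Mul2,r3:6,r4:Add1
cycle 4: CDB Add1=2; stall // r0:7,r1:Mul1,r2:Mul2,r3:6,r4:2
cycle 5: stall // r0:7,r1:Mul1,r2:Mul2,r3:6,r4:2
cycle 6: CDB Mul1=42; issue MUL r4<-Mul1 // r0:7,r1:42,r2:Mul2,r3:6,r4:Mul1
cycle 7: issue ADD r1<-Add1 // r0:7,r1:Add1,r2:Mul2,r3:6,r4:Mul1
cycle 8: CDB Mul2=2; issue ADD r2<-Add2 // r0:7,r1:Add1,r2:Add2,r3:6,r4:Mul1
cycle 9: stall // r0:7,r1:Add1,r2:Add2,r3:6,r4:Mul1
cycle 10: CDB Mul1=294; stall // r0:7,r1:Add1,r2:Add2,r3:6,r4:294
cycle 11: stall // r0:7,r1:Add1,r2:Add2,r3:6,r4:294
cycle 12: stall // r0:7,r1:Add1,r2:Add2,r3:6,r4:294
cycle 13: CDB Add1=296; issue SUB r3<-Add1 // r0:7,r1:296,r2:Add2,r3:Add1,r4:294
cycle 14: CDB Add2=301; issue SUB r3<-Add2 // r0:7,r1:296,r2:301,r3:Add2,r4:294
cycle 15: stall // r0:7,r1:296,r2:301,r3:Add2,r4:294
cycle 16: stall // r0:7,r1:296,r2:301,r3:Add2,r4:294
cycle 17: CDB Add1=-295; issue ADD r3<-Add1 // r0:7,r1:296,r2:301,r3:Add1,r4:294
cycle 18: stall // r0:7,r1:296,r2:301,r3:Add1,r4:294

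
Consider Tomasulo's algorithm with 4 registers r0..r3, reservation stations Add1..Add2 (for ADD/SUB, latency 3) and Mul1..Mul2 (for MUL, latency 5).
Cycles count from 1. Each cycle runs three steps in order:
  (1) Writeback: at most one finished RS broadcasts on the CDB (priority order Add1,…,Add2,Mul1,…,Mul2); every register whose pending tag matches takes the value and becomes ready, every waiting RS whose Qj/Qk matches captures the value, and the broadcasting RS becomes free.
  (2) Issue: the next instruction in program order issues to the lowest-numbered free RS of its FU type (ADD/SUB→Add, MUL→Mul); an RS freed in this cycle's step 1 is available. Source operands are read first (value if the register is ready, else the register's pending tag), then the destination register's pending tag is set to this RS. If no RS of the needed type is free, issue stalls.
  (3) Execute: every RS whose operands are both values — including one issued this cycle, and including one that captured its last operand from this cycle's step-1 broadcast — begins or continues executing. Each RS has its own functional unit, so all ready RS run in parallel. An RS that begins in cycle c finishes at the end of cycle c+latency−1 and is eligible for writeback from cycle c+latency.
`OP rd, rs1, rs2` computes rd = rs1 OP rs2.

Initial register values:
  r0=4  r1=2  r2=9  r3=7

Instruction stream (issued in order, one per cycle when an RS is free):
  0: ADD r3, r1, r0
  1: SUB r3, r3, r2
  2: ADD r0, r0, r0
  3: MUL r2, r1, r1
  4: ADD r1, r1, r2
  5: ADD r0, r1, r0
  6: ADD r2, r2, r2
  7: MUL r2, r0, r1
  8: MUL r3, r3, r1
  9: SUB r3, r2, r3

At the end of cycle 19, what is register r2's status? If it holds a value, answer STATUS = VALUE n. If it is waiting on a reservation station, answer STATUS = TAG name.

STATUS = TAG Mul1

  c1: issue ADD r3<-Add1  regs: r0:4,r1:2,r2:9,r3:Add1
  c2: issue SUB r3<-Add2  regs: r0:4,r1:2,r2:9,r3:Add2
  c3: stall  regs: r0:4,r1:2,r2:9,r3:Add2
  c4: CDB Add1=6; issue ADD r0<-Add1  regs: r0:Add1,r1:2,r2:9,r3:Add2
  c5: issue MUL r2<-Mul1  regs: r0:Add1,r1:2,r2:Mul1,r3:Add2
  c6: stall  regs: r0:Add1,r1:2,r2:Mul1,r3:Add2
  c7: CDB Add1=8; issue ADD r1<-Add1  regs: r0:8,r1:Add1,r2:Mul1,r3:Add2
  c8: CDB Add2=-3; issue ADD r0<-Add2  regs: r0:Add2,r1:Add1,r2:Mul1,r3:-3
  c9: stall  regs: r0:Add2,r1:Add1,r2:Mul1,r3:-3
  c10: CDB Mul1=4; stall  regs: r0:Add2,r1:Add1,r2:4,r3:-3
  c11: stall  regs: r0:Add2,r1:Add1,r2:4,r3:-3
  c12: stall  regs: r0:Add2,r1:Add1,r2:4,r3:-3
  c13: CDB Add1=6; issue ADD r2<-Add1  regs: r0:Add2,r1:6,r2:Add1,r3:-3
  c14: issue MUL r2<-Mul1  regs: r0:Add2,r1:6,r2:Mul1,r3:-3
  c15: issue MUL r3<-Mul2  regs: r0:Add2,r1:6,r2:Mul1,r3:Mul2
  c16: CDB Add1=8; issue SUB r3<-Add1  regs: r0:Add2,r1:6,r2:Mul1,r3:Add1
  c17: CDB Add2=14  regs: r0:14,r1:6,r2:Mul1,r3:Add1
  c18: -  regs: r0:14,r1:6,r2:Mul1,r3:Add1
  c19: -  regs: r0:14,r1:6,r2:Mul1,r3:Add1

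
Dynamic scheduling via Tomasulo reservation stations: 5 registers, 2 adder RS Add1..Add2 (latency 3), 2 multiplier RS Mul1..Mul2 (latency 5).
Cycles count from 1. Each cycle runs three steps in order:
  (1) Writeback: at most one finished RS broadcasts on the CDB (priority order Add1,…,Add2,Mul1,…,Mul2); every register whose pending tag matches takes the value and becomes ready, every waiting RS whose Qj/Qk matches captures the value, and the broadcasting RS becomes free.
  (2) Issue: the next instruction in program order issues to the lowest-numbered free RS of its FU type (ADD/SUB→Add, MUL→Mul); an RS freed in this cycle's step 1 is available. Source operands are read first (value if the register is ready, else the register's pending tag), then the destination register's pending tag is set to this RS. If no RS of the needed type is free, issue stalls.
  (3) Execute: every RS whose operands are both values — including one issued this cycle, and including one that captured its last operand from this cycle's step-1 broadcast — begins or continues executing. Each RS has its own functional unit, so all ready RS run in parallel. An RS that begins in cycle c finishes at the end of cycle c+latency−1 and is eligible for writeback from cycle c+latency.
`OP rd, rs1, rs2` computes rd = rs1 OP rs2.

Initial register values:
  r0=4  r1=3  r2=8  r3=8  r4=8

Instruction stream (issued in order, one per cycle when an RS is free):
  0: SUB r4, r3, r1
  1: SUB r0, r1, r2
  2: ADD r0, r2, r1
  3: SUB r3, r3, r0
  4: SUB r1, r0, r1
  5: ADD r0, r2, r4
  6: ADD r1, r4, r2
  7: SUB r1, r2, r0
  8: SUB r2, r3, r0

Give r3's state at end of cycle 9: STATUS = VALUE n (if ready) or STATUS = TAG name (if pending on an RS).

c1: issue SUB r4<-Add1 | r0:4,r1:3,r2:8,r3:8,r4:Add1
c2: issue SUB r0<-Add2 | r0:Add2,r1:3,r2:8,r3:8,r4:Add1
c3: stall | r0:Add2,r1:3,r2:8,r3:8,r4:Add1
c4: CDB Add1=5; issue ADD r0<-Add1 | r0:Add1,r1:3,r2:8,r3:8,r4:5
c5: CDB Add2=-5; issue SUB r3<-Add2 | r0:Add1,r1:3,r2:8,r3:Add2,r4:5
c6: stall | r0:Add1,r1:3,r2:8,r3:Add2,r4:5
c7: CDB Add1=11; issue SUB r1<-Add1 | r0:11,r1:Add1,r2:8,r3:Add2,r4:5
c8: stall | r0:11,r1:Add1,r2:8,r3:Add2,r4:5
c9: stall | r0:11,r1:Add1,r2:8,r3:Add2,r4:5

STATUS = TAG Add2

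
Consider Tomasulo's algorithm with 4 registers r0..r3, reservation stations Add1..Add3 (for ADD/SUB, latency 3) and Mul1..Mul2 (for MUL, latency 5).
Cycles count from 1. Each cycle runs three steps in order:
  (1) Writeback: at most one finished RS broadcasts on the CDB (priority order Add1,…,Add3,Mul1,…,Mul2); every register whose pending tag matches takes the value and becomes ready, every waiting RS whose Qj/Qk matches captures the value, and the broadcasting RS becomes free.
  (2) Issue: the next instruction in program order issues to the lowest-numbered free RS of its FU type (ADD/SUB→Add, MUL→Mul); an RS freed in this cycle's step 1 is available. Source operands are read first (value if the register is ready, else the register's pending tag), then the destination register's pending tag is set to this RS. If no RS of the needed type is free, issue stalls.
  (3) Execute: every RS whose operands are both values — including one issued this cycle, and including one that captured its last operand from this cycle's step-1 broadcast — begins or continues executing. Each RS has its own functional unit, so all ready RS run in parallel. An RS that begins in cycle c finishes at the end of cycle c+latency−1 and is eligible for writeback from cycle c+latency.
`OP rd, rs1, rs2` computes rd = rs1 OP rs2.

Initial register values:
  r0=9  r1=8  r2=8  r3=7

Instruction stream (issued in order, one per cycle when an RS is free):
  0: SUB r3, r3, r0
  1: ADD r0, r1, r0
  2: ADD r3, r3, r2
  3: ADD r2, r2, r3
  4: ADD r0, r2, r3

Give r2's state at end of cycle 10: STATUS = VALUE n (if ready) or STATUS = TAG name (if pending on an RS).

cycle 1: issue SUB r3<-Add1 // r0:9,r1:8,r2:8,r3:Add1
cycle 2: issue ADD r0<-Add2 // r0:Add2,r1:8,r2:8,r3:Add1
cycle 3: issue ADD r3<-Add3 // r0:Add2,r1:8,r2:8,r3:Add3
cycle 4: CDB Add1=-2; issue ADD r2<-Add1 // r0:Add2,r1:8,r2:Add1,r3:Add3
cycle 5: CDB Add2=17; issue ADD r0<-Add2 // r0:Add2,r1:8,r2:Add1,r3:Add3
cycle 6: - // r0:Add2,r1:8,r2:Add1,r3:Add3
cycle 7: CDB Add3=6 // r0:Add2,r1:8,r2:Add1,r3:6
cycle 8: - // r0:Add2,r1:8,r2:Add1,r3:6
cycle 9: - // r0:Add2,r1:8,r2:Add1,r3:6
cycle 10: CDB Add1=14 // r0:Add2,r1:8,r2:14,r3:6

STATUS = VALUE 14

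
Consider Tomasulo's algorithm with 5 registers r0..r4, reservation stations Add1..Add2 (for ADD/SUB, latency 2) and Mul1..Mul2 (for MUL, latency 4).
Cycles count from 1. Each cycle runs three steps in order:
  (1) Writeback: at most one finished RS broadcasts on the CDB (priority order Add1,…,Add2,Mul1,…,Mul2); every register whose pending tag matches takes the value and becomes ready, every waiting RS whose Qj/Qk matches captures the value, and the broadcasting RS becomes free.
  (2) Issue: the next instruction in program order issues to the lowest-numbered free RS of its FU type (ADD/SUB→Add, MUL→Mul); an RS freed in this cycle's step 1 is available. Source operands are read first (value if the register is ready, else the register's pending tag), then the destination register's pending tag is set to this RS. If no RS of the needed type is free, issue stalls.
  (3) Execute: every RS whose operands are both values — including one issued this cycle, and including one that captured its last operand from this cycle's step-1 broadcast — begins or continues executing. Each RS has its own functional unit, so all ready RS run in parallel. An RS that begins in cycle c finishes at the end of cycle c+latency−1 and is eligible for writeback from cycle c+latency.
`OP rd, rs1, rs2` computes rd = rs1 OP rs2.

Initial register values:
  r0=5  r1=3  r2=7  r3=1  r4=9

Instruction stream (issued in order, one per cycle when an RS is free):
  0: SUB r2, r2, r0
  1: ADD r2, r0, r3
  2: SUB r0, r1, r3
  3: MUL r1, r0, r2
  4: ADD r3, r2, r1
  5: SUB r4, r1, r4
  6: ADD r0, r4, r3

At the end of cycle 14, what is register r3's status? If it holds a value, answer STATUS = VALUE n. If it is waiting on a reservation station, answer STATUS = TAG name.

cycle 1: issue SUB r2<-Add1 // r0:5,r1:3,r2:Add1,r3:1,r4:9
cycle 2: issue ADD r2<-Add2 // r0:5,r1:3,r2:Add2,r3:1,r4:9
cycle 3: CDB Add1=2; issue SUB r0<-Add1 // r0:Add1,r1:3,r2:Add2,r3:1,r4:9
cycle 4: CDB Add2=6; issue MUL r1<-Mul1 // r0:Add1,r1:Mul1,r2:6,r3:1,r4:9
cycle 5: CDB Add1=2; issue ADD r3<-Add1 // r0:2,r1:Mul1,r2:6,r3:Add1,r4:9
cycle 6: issue SUB r4<-Add2 // r0:2,r1:Mul1,r2:6,r3:Add1,r4:Add2
cycle 7: stall // r0:2,r1:Mul1,r2:6,r3:Add1,r4:Add2
cycle 8: stall // r0:2,r1:Mul1,r2:6,r3:Add1,r4:Add2
cycle 9: CDB Mul1=12; stall // r0:2,r1:12,r2:6,r3:Add1,r4:Add2
cycle 10: stall // r0:2,r1:12,r2:6,r3:Add1,r4:Add2
cycle 11: CDB Add1=18; issue ADD r0<-Add1 // r0:Add1,r1:12,r2:6,r3:18,r4:Add2
cycle 12: CDB Add2=3 // r0:Add1,r1:12,r2:6,r3:18,r4:3
cycle 13: - // r0:Add1,r1:12,r2:6,r3:18,r4:3
cycle 14: CDB Add1=21 // r0:21,r1:12,r2:6,r3:18,r4:3

STATUS = VALUE 18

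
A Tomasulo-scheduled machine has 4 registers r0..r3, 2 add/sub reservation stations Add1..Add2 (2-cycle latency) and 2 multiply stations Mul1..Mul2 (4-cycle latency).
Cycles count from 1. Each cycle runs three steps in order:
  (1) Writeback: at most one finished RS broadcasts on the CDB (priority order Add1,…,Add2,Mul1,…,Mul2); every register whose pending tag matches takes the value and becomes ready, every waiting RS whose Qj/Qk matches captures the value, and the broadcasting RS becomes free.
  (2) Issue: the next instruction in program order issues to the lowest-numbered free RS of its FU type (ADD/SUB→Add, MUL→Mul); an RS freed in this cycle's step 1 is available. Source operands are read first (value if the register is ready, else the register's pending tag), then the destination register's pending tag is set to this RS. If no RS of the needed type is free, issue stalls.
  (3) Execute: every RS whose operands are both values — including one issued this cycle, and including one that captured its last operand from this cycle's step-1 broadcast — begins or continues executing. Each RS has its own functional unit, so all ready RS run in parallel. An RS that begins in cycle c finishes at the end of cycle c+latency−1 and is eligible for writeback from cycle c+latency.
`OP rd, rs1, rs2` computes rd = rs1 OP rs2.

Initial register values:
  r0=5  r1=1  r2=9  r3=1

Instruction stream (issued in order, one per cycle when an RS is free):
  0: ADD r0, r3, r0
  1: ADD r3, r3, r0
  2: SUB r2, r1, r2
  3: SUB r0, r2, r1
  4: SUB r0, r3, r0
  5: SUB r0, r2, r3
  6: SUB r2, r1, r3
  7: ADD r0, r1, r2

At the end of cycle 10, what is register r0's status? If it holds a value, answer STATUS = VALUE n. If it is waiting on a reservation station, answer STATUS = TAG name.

  c1: issue ADD r0<-Add1  regs: r0:Add1,r1:1,r2:9,r3:1
  c2: issue ADD r3<-Add2  regs: r0:Add1,r1:1,r2:9,r3:Add2
  c3: CDB Add1=6; issue SUB r2<-Add1  regs: r0:6,r1:1,r2:Add1,r3:Add2
  c4: stall  regs: r0:6,r1:1,r2:Add1,r3:Add2
  c5: CDB Add1=-8; issue SUB r0<-Add1  regs: r0:Add1,r1:1,r2:-8,r3:Add2
  c6: CDB Add2=7; issue SUB r0<-Add2  regs: r0:Add2,r1:1,r2:-8,r3:7
  c7: CDB Add1=-9; issue SUB r0<-Add1  regs: r0:Add1,r1:1,r2:-8,r3:7
  c8: stall  regs: r0:Add1,r1:1,r2:-8,r3:7
  c9: CDB Add1=-15; issue SUB r2<-Add1  regs: r0:-15,r1:1,r2:Add1,r3:7
  c10: CDB Add2=16; issue ADD r0<-Add2  regs: r0:Add2,r1:1,r2:Add1,r3:7

STATUS = TAG Add2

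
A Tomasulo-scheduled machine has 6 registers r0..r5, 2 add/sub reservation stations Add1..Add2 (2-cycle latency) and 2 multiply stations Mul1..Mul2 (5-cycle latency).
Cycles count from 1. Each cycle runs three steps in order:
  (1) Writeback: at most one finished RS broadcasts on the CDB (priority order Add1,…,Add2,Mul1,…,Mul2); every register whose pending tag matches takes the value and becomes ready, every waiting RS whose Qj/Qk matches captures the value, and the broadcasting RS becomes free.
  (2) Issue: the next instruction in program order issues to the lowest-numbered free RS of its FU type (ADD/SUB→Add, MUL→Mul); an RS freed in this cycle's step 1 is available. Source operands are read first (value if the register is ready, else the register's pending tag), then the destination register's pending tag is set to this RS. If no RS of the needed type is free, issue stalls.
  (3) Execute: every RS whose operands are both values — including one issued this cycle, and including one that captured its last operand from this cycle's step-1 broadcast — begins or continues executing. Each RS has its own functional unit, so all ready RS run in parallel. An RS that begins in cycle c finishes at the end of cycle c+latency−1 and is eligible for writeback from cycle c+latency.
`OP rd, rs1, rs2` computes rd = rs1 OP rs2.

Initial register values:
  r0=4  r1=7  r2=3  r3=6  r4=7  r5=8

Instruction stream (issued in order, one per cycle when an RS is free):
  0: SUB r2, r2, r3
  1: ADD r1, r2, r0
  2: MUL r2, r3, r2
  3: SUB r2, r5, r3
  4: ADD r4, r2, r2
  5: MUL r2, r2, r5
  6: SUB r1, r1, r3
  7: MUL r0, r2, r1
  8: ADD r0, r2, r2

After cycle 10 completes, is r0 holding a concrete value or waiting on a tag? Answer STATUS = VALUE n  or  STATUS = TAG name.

  c1: issue SUB r2<-Add1  regs: r0:4,r1:7,r2:Add1,r3:6,r4:7,r5:8
  c2: issue ADD r1<-Add2  regs: r0:4,r1:Add2,r2:Add1,r3:6,r4:7,r5:8
  c3: CDB Add1=-3; issue MUL r2<-Mul1  regs: r0:4,r1:Add2,r2:Mul1,r3:6,r4:7,r5:8
  c4: issue SUB r2<-Add1  regs: r0:4,r1:Add2,r2:Add1,r3:6,r4:7,r5:8
  c5: CDB Add2=1; issue ADD r4<-Add2  regs: r0:4,r1:1,r2:Add1,r3:6,r4:Add2,r5:8
  c6: CDB Add1=2; issue MUL r2<-Mul2  regs: r0:4,r1:1,r2:Mul2,r3:6,r4:Add2,r5:8
  c7: issue SUB r1<-Add1  regs: r0:4,r1:Add1,r2:Mul2,r3:6,r4:Add2,r5:8
  c8: CDB Add2=4; stall  regs: r0:4,r1:Add1,r2:Mul2,r3:6,r4:4,r5:8
  c9: CDB Add1=-5; stall  regs: r0:4,r1:-5,r2:Mul2,r3:6,r4:4,r5:8
  c10: CDB Mul1=-18; issue MUL r0<-Mul1  regs: r0:Mul1,r1:-5,r2:Mul2,r3:6,r4:4,r5:8

STATUS = TAG Mul1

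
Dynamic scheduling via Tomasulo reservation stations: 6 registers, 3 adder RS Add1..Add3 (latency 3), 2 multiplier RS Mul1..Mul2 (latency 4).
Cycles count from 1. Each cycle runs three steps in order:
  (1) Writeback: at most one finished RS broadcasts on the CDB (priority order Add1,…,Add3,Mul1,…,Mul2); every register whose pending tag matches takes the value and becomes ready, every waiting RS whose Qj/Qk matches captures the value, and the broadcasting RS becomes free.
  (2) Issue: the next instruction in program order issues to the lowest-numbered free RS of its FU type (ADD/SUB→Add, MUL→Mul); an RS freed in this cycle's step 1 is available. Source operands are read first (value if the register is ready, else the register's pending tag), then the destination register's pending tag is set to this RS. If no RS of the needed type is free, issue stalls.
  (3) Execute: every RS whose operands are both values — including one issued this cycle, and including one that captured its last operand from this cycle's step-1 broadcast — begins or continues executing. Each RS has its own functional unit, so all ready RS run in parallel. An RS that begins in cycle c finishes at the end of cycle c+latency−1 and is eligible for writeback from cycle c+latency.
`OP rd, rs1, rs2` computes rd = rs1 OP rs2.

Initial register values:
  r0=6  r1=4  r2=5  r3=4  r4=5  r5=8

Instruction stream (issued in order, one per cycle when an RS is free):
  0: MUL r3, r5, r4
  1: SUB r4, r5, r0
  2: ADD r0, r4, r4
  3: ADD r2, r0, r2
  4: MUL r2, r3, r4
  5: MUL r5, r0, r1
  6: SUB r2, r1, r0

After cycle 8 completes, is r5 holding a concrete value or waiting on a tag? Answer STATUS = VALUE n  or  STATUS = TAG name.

cycle 1: issue MUL r3<-Mul1 // r0:6,r1:4,r2:5,r3:Mul1,r4:5,r5:8
cycle 2: issue SUB r4<-Add1 // r0:6,r1:4,r2:5,r3:Mul1,r4:Add1,r5:8
cycle 3: issue ADD r0<-Add2 // r0:Add2,r1:4,r2:5,r3:Mul1,r4:Add1,r5:8
cycle 4: issue ADD r2<-Add3 // r0:Add2,r1:4,r2:Add3,r3:Mul1,r4:Add1,r5:8
cycle 5: CDB Add1=2; issue MUL r2<-Mul2 // r0:Add2,r1:4,r2:Mul2,r3:Mul1,r4:2,r5:8
cycle 6: CDB Mul1=40; issue MUL r5<-Mul1 // r0:Add2,r1:4,r2:Mul2,r3:40,r4:2,r5:Mul1
cycle 7: issue SUB r2<-Add1 // r0:Add2,r1:4,r2:Add1,r3:40,r4:2,r5:Mul1
cycle 8: CDB Add2=4 // r0:4,r1:4,r2:Add1,r3:40,r4:2,r5:Mul1

STATUS = TAG Mul1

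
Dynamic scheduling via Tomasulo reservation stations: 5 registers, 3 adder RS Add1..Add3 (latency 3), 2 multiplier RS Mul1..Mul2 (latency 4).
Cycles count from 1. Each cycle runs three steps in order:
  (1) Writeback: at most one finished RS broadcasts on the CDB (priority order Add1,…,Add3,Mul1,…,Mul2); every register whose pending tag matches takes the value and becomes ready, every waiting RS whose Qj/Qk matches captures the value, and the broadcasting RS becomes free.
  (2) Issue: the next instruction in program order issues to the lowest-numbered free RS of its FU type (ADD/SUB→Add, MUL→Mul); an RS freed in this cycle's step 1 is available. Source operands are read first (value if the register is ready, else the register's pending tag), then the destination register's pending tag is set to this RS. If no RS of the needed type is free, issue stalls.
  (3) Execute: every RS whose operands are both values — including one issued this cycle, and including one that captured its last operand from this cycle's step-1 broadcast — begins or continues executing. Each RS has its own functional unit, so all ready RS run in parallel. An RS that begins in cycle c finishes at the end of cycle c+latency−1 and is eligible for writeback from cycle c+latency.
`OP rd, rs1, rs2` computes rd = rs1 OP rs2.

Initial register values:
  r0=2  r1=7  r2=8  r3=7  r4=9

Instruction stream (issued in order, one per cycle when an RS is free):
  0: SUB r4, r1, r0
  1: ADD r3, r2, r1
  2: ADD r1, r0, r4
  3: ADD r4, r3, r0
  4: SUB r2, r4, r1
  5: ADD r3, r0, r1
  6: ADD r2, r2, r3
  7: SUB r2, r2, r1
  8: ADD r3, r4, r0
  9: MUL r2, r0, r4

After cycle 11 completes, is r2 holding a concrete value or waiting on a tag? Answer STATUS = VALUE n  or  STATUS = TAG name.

c1: issue SUB r4<-Add1 | r0:2,r1:7,r2:8,r3:7,r4:Add1
c2: issue ADD r3<-Add2 | r0:2,r1:7,r2:8,r3:Add2,r4:Add1
c3: issue ADD r1<-Add3 | r0:2,r1:Add3,r2:8,r3:Add2,r4:Add1
c4: CDB Add1=5; issue ADD r4<-Add1 | r0:2,r1:Add3,r2:8,r3:Add2,r4:Add1
c5: CDB Add2=15; issue SUB r2<-Add2 | r0:2,r1:Add3,r2:Add2,r3:15,r4:Add1
c6: stall | r0:2,r1:Add3,r2:Add2,r3:15,r4:Add1
c7: CDB Add3=7; issue ADD r3<-Add3 | r0:2,r1:7,r2:Add2,r3:Add3,r4:Add1
c8: CDB Add1=17; issue ADD r2<-Add1 | r0:2,r1:7,r2:Add1,r3:Add3,r4:17
c9: stall | r0:2,r1:7,r2:Add1,r3:Add3,r4:17
c10: CDB Add3=9; issue SUB r2<-Add3 | r0:2,r1:7,r2:Add3,r3:9,r4:17
c11: CDB Add2=10; issue ADD r3<-Add2 | r0:2,r1:7,r2:Add3,r3:Add2,r4:17

STATUS = TAG Add3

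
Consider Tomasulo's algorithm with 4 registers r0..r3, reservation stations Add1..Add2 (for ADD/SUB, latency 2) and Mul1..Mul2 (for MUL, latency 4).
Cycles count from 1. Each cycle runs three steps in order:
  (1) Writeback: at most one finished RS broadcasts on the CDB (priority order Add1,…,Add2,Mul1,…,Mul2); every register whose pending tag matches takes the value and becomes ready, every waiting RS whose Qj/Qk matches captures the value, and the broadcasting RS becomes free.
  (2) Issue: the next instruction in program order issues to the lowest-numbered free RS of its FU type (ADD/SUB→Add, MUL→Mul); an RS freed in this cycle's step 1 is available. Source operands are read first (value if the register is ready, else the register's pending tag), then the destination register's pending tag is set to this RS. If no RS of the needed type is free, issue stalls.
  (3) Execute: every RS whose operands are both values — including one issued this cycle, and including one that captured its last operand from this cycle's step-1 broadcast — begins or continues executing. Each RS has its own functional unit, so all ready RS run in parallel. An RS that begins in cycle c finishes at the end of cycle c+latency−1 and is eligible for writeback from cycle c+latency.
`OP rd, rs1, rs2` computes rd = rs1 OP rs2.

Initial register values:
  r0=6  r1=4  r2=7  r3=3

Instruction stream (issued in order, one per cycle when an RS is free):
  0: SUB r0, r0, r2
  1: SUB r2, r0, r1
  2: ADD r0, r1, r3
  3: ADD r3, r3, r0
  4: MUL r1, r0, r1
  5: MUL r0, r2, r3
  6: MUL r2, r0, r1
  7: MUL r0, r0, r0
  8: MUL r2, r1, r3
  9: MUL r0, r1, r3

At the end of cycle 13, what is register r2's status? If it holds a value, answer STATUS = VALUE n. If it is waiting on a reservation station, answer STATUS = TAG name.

STATUS = TAG Mul1

cycle 1: issue SUB r0<-Add1 // r0:Add1,r1:4,r2:7,r3:3
cycle 2: issue SUB r2<-Add2 // r0:Add1,r1:4,r2:Add2,r3:3
cycle 3: CDB Add1=-1; issue ADD r0<-Add1 // r0:Add1,r1:4,r2:Add2,r3:3
cycle 4: stall // r0:Add1,r1:4,r2:Add2,r3:3
cycle 5: CDB Add1=7; issue ADD r3<-Add1 // r0:7,r1:4,r2:Add2,r3:Add1
cycle 6: CDB Add2=-5; issue MUL r1<-Mul1 // r0:7,r1:Mul1,r2:-5,r3:Add1
cycle 7: CDB Add1=10; issue MUL r0<-Mul2 // r0:Mul2,r1:Mul1,r2:-5,r3:10
cycle 8: stall // r0:Mul2,r1:Mul1,r2:-5,r3:10
cycle 9: stall // r0:Mul2,r1:Mul1,r2:-5,r3:10
cycle 10: CDB Mul1=28; issue MUL r2<-Mul1 // r0:Mul2,r1:28,r2:Mul1,r3:10
cycle 11: CDB Mul2=-50; issue MUL r0<-Mul2 // r0:Mul2,r1:28,r2:Mul1,r3:10
cycle 12: stall // r0:Mul2,r1:28,r2:Mul1,r3:10
cycle 13: stall // r0:Mul2,r1:28,r2:Mul1,r3:10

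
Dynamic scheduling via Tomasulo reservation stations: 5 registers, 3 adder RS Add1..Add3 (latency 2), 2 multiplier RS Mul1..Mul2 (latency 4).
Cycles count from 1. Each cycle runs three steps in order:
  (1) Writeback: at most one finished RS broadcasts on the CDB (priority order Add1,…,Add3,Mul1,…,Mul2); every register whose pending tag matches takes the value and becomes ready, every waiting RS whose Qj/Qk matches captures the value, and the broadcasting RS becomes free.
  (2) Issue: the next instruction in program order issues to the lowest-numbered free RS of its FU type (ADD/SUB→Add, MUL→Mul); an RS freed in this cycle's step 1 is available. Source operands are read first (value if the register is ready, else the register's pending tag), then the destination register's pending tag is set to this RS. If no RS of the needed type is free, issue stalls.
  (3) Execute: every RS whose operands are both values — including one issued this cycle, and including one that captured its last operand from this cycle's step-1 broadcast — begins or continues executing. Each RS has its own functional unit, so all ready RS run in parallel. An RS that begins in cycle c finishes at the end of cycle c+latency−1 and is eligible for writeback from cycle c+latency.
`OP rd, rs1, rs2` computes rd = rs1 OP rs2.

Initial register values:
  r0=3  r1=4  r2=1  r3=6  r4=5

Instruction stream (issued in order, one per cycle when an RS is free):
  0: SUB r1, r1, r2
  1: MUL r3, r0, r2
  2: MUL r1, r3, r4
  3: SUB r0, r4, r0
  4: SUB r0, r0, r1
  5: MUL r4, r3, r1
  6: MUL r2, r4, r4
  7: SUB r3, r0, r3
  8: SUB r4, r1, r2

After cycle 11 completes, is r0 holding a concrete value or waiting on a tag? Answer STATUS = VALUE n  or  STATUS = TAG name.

cycle 1: issue SUB r1<-Add1 // r0:3,r1:Add1,r2:1,r3:6,r4:5
cycle 2: issue MUL r3<-Mul1 // r0:3,r1:Add1,r2:1,r3:Mul1,r4:5
cycle 3: CDB Add1=3; issue MUL r1<-Mul2 // r0:3,r1:Mul2,r2:1,r3:Mul1,r4:5
cycle 4: issue SUB r0<-Add1 // r0:Add1,r1:Mul2,r2:1,r3:Mul1,r4:5
cycle 5: issue SUB r0<-Add2 // r0:Add2,r1:Mul2,r2:1,r3:Mul1,r4:5
cycle 6: CDB Add1=2; stall // r0:Add2,r1:Mul2,r2:1,r3:Mul1,r4:5
cycle 7: CDB Mul1=3; issue MUL r4<-Mul1 // r0:Add2,r1:Mul2,r2:1,r3:3,r4:Mul1
cycle 8: stall // r0:Add2,r1:Mul2,r2:1,r3:3,r4:Mul1
cycle 9: stall // r0:Add2,r1:Mul2,r2:1,r3:3,r4:Mul1
cycle 10: stall // r0:Add2,r1:Mul2,r2:1,r3:3,r4:Mul1
cycle 11: CDB Mul2=15; issue MUL r2<-Mul2 // r0:Add2,r1:15,r2:Mul2,r3:3,r4:Mul1

STATUS = TAG Add2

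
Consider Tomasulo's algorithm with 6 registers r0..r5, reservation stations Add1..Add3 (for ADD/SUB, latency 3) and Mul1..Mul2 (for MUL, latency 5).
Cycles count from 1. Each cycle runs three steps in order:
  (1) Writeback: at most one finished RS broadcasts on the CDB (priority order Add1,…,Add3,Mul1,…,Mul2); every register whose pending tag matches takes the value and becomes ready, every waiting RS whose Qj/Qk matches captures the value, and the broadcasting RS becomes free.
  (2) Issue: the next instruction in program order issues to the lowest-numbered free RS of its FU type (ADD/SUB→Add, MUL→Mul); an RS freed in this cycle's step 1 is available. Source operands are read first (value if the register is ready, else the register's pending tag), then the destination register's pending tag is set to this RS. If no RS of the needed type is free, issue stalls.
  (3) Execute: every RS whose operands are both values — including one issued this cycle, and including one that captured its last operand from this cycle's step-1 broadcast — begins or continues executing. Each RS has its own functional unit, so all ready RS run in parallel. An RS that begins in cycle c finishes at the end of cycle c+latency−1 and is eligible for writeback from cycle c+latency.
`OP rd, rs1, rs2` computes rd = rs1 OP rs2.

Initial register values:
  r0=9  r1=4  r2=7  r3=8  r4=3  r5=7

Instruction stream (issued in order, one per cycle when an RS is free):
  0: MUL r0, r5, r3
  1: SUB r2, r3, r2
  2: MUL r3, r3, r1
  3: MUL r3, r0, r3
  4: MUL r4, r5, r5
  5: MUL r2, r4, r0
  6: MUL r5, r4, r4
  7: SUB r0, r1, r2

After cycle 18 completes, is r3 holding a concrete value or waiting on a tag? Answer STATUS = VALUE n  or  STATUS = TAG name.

STATUS = VALUE 1792

  c1: issue MUL r0<-Mul1  regs: r0:Mul1,r1:4,r2:7,r3:8,r4:3,r5:7
  c2: issue SUB r2<-Add1  regs: r0:Mul1,r1:4,r2:Add1,r3:8,r4:3,r5:7
  c3: issue MUL r3<-Mul2  regs: r0:Mul1,r1:4,r2:Add1,r3:Mul2,r4:3,r5:7
  c4: stall  regs: r0:Mul1,r1:4,r2:Add1,r3:Mul2,r4:3,r5:7
  c5: CDB Add1=1; stall  regs: r0:Mul1,r1:4,r2:1,r3:Mul2,r4:3,r5:7
  c6: CDB Mul1=56; issue MUL r3<-Mul1  regs: r0:56,r1:4,r2:1,r3:Mul1,r4:3,r5:7
  c7: stall  regs: r0:56,r1:4,r2:1,r3:Mul1,r4:3,r5:7
  c8: CDB Mul2=32; issue MUL r4<-Mul2  regs: r0:56,r1:4,r2:1,r3:Mul1,r4:Mul2,r5:7
  c9: stall  regs: r0:56,r1:4,r2:1,r3:Mul1,r4:Mul2,r5:7
  c10: stall  regs: r0:56,r1:4,r2:1,r3:Mul1,r4:Mul2,r5:7
  c11: stall  regs: r0:56,r1:4,r2:1,r3:Mul1,r4:Mul2,r5:7
  c12: stall  regs: r0:56,r1:4,r2:1,r3:Mul1,r4:Mul2,r5:7
  c13: CDB Mul1=1792; issue MUL r2<-Mul1  regs: r0:56,r1:4,r2:Mul1,r3:1792,r4:Mul2,r5:7
  c14: CDB Mul2=49; issue MUL r5<-Mul2  regs: r0:56,r1:4,r2:Mul1,r3:1792,r4:49,r5:Mul2
  c15: issue SUB r0<-Add1  regs: r0:Add1,r1:4,r2:Mul1,r3:1792,r4:49,r5:Mul2
  c16: -  regs: r0:Add1,r1:4,r2:Mul1,r3:1792,r4:49,r5:Mul2
  c17: -  regs: r0:Add1,r1:4,r2:Mul1,r3:1792,r4:49,r5:Mul2
  c18: -  regs: r0:Add1,r1:4,r2:Mul1,r3:1792,r4:49,r5:Mul2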